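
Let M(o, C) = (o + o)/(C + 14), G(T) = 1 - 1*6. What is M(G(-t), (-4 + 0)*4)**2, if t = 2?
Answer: 25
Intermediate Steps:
G(T) = -5 (G(T) = 1 - 6 = -5)
M(o, C) = 2*o/(14 + C) (M(o, C) = (2*o)/(14 + C) = 2*o/(14 + C))
M(G(-t), (-4 + 0)*4)**2 = (2*(-5)/(14 + (-4 + 0)*4))**2 = (2*(-5)/(14 - 4*4))**2 = (2*(-5)/(14 - 16))**2 = (2*(-5)/(-2))**2 = (2*(-5)*(-1/2))**2 = 5**2 = 25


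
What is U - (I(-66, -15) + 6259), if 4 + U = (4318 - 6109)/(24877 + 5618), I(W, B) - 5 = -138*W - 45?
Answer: -155840212/10165 ≈ -15331.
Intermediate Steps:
I(W, B) = -40 - 138*W (I(W, B) = 5 + (-138*W - 45) = 5 + (-45 - 138*W) = -40 - 138*W)
U = -41257/10165 (U = -4 + (4318 - 6109)/(24877 + 5618) = -4 - 1791/30495 = -4 - 1791*1/30495 = -4 - 597/10165 = -41257/10165 ≈ -4.0587)
U - (I(-66, -15) + 6259) = -41257/10165 - ((-40 - 138*(-66)) + 6259) = -41257/10165 - ((-40 + 9108) + 6259) = -41257/10165 - (9068 + 6259) = -41257/10165 - 1*15327 = -41257/10165 - 15327 = -155840212/10165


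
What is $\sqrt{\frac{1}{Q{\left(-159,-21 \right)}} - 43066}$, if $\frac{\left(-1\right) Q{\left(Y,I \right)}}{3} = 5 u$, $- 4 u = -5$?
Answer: $\frac{i \sqrt{9689862}}{15} \approx 207.52 i$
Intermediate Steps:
$u = \frac{5}{4}$ ($u = \left(- \frac{1}{4}\right) \left(-5\right) = \frac{5}{4} \approx 1.25$)
$Q{\left(Y,I \right)} = - \frac{75}{4}$ ($Q{\left(Y,I \right)} = - 3 \cdot 5 \cdot \frac{5}{4} = \left(-3\right) \frac{25}{4} = - \frac{75}{4}$)
$\sqrt{\frac{1}{Q{\left(-159,-21 \right)}} - 43066} = \sqrt{\frac{1}{- \frac{75}{4}} - 43066} = \sqrt{- \frac{4}{75} - 43066} = \sqrt{- \frac{3229954}{75}} = \frac{i \sqrt{9689862}}{15}$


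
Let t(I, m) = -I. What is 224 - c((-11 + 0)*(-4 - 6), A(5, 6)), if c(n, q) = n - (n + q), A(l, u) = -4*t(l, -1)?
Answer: 244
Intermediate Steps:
A(l, u) = 4*l (A(l, u) = -(-4)*l = 4*l)
c(n, q) = -q (c(n, q) = n + (-n - q) = -q)
224 - c((-11 + 0)*(-4 - 6), A(5, 6)) = 224 - (-1)*4*5 = 224 - (-1)*20 = 224 - 1*(-20) = 224 + 20 = 244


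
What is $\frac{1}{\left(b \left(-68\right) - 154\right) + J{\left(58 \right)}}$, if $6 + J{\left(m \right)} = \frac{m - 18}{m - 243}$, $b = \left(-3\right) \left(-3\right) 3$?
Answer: $- \frac{37}{73860} \approx -0.00050095$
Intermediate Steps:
$b = 27$ ($b = 9 \cdot 3 = 27$)
$J{\left(m \right)} = -6 + \frac{-18 + m}{-243 + m}$ ($J{\left(m \right)} = -6 + \frac{m - 18}{m - 243} = -6 + \frac{-18 + m}{-243 + m}$)
$\frac{1}{\left(b \left(-68\right) - 154\right) + J{\left(58 \right)}} = \frac{1}{\left(27 \left(-68\right) - 154\right) + \frac{5 \left(288 - 58\right)}{-243 + 58}} = \frac{1}{\left(-1836 - 154\right) + \frac{5 \left(288 - 58\right)}{-185}} = \frac{1}{-1990 + 5 \left(- \frac{1}{185}\right) 230} = \frac{1}{-1990 - \frac{230}{37}} = \frac{1}{- \frac{73860}{37}} = - \frac{37}{73860}$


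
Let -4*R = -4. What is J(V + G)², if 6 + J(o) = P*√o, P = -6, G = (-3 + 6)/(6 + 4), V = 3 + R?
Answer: 954/5 + 36*√430/5 ≈ 340.10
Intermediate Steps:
R = 1 (R = -¼*(-4) = 1)
V = 4 (V = 3 + 1 = 4)
G = 3/10 ≈ 0.30000
J(o) = -6 - 6*√o
J(V + G)² = (-6 - 6*√(4 + 3/10))² = (-6 - 3*√430/5)²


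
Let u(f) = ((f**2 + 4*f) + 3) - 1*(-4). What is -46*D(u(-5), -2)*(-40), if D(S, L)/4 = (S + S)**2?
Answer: 4239360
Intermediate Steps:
u(f) = 7 + f**2 + 4*f (u(f) = (3 + f**2 + 4*f) + 4 = 7 + f**2 + 4*f)
D(S, L) = 16*S**2 (D(S, L) = 4*(S + S)**2 = 4*(2*S)**2 = 4*(4*S**2) = 16*S**2)
-46*D(u(-5), -2)*(-40) = -736*(7 + (-5)**2 + 4*(-5))**2*(-40) = -736*(7 + 25 - 20)**2*(-40) = -736*12**2*(-40) = -736*144*(-40) = -46*2304*(-40) = -105984*(-40) = 4239360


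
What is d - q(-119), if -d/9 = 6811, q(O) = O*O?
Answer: -75460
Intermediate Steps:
q(O) = O**2
d = -61299 (d = -9*6811 = -61299)
d - q(-119) = -61299 - 1*(-119)**2 = -61299 - 1*14161 = -61299 - 14161 = -75460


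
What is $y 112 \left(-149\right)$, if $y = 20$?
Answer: $-333760$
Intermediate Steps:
$y 112 \left(-149\right) = 20 \cdot 112 \left(-149\right) = 2240 \left(-149\right) = -333760$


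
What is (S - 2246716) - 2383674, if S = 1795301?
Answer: -2835089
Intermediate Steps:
(S - 2246716) - 2383674 = (1795301 - 2246716) - 2383674 = -451415 - 2383674 = -2835089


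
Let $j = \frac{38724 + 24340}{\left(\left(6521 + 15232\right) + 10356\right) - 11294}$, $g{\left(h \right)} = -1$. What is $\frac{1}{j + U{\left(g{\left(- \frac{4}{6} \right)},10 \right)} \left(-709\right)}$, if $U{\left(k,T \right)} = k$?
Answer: $\frac{20815}{14820899} \approx 0.0014044$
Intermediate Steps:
$j = \frac{63064}{20815}$ ($j = \frac{63064}{\left(21753 + 10356\right) - 11294} = \frac{63064}{32109 - 11294} = \frac{63064}{20815} \approx 3.0297$)
$\frac{1}{j + U{\left(g{\left(- \frac{4}{6} \right)},10 \right)} \left(-709\right)} = \frac{1}{\frac{63064}{20815} - -709} = \frac{1}{\frac{63064}{20815} + 709} = \frac{1}{\frac{14820899}{20815}} = \frac{20815}{14820899}$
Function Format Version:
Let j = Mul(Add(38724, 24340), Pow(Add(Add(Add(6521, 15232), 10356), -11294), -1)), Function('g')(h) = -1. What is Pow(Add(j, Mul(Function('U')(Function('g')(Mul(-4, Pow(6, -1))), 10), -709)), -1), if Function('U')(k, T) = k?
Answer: Rational(20815, 14820899) ≈ 0.0014044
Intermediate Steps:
j = Rational(63064, 20815) (j = Mul(63064, Pow(Add(Add(21753, 10356), -11294), -1)) = Mul(63064, Pow(Add(32109, -11294), -1)) = Mul(63064, Pow(20815, -1)) = Mul(63064, Rational(1, 20815)) = Rational(63064, 20815) ≈ 3.0297)
Pow(Add(j, Mul(Function('U')(Function('g')(Mul(-4, Pow(6, -1))), 10), -709)), -1) = Pow(Add(Rational(63064, 20815), Mul(-1, -709)), -1) = Pow(Add(Rational(63064, 20815), 709), -1) = Pow(Rational(14820899, 20815), -1) = Rational(20815, 14820899)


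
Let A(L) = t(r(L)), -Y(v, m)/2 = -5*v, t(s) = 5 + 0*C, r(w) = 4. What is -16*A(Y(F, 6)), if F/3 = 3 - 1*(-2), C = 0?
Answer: -80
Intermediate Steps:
F = 15 (F = 3*(3 - 1*(-2)) = 3*(3 + 2) = 3*5 = 15)
t(s) = 5 (t(s) = 5 + 0*0 = 5 + 0 = 5)
Y(v, m) = 10*v (Y(v, m) = -(-10)*v = 10*v)
A(L) = 5
-16*A(Y(F, 6)) = -16*5 = -80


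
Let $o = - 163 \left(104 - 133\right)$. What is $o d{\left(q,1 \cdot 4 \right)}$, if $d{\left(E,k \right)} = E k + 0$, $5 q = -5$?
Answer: $-18908$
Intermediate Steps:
$q = -1$ ($q = \frac{1}{5} \left(-5\right) = -1$)
$d{\left(E,k \right)} = E k$
$o = 4727$ ($o = - 163 \left(104 - 133\right) = \left(-163\right) \left(-29\right) = 4727$)
$o d{\left(q,1 \cdot 4 \right)} = 4727 \left(- 1 \cdot 4\right) = 4727 \left(\left(-1\right) 4\right) = 4727 \left(-4\right) = -18908$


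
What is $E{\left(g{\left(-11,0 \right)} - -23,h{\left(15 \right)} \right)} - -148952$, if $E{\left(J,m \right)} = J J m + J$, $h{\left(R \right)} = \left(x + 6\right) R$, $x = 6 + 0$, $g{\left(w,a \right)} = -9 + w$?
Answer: $150575$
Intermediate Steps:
$x = 6$
$h{\left(R \right)} = 12 R$ ($h{\left(R \right)} = \left(6 + 6\right) R = 12 R$)
$E{\left(J,m \right)} = J + m J^{2}$ ($E{\left(J,m \right)} = J^{2} m + J = m J^{2} + J = J + m J^{2}$)
$E{\left(g{\left(-11,0 \right)} - -23,h{\left(15 \right)} \right)} - -148952 = \left(\left(-9 - 11\right) - -23\right) \left(1 + \left(\left(-9 - 11\right) - -23\right) 12 \cdot 15\right) - -148952 = \left(-20 + 23\right) \left(1 + \left(-20 + 23\right) 180\right) + 148952 = 3 \left(1 + 3 \cdot 180\right) + 148952 = 3 \left(1 + 540\right) + 148952 = 3 \cdot 541 + 148952 = 1623 + 148952 = 150575$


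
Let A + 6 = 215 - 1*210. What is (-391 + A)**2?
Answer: 153664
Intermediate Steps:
A = -1 (A = -6 + (215 - 1*210) = -6 + (215 - 210) = -6 + 5 = -1)
(-391 + A)**2 = (-391 - 1)**2 = (-392)**2 = 153664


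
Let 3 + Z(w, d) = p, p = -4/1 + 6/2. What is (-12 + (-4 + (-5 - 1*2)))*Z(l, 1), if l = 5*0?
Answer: 92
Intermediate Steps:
l = 0
p = -1 (p = -4*1 + 6*(½) = -4 + 3 = -1)
Z(w, d) = -4 (Z(w, d) = -3 - 1 = -4)
(-12 + (-4 + (-5 - 1*2)))*Z(l, 1) = (-12 + (-4 + (-5 - 1*2)))*(-4) = (-12 + (-4 + (-5 - 2)))*(-4) = (-12 + (-4 - 7))*(-4) = (-12 - 11)*(-4) = -23*(-4) = 92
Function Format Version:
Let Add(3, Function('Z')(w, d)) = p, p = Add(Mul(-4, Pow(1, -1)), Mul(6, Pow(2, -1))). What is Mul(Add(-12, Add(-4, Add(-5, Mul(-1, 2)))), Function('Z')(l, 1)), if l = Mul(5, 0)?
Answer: 92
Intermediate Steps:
l = 0
p = -1 (p = Add(Mul(-4, 1), Mul(6, Rational(1, 2))) = Add(-4, 3) = -1)
Function('Z')(w, d) = -4 (Function('Z')(w, d) = Add(-3, -1) = -4)
Mul(Add(-12, Add(-4, Add(-5, Mul(-1, 2)))), Function('Z')(l, 1)) = Mul(Add(-12, Add(-4, Add(-5, Mul(-1, 2)))), -4) = Mul(Add(-12, Add(-4, Add(-5, -2))), -4) = Mul(Add(-12, Add(-4, -7)), -4) = Mul(Add(-12, -11), -4) = Mul(-23, -4) = 92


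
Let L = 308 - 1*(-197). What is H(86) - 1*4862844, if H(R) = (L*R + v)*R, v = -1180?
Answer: -1229344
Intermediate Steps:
L = 505 (L = 308 + 197 = 505)
H(R) = R*(-1180 + 505*R) (H(R) = (505*R - 1180)*R = (-1180 + 505*R)*R = R*(-1180 + 505*R))
H(86) - 1*4862844 = 5*86*(-236 + 101*86) - 1*4862844 = 5*86*(-236 + 8686) - 4862844 = 5*86*8450 - 4862844 = 3633500 - 4862844 = -1229344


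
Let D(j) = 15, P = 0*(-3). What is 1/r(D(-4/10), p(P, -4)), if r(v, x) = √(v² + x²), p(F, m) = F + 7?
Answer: √274/274 ≈ 0.060412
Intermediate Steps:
P = 0
p(F, m) = 7 + F
1/r(D(-4/10), p(P, -4)) = 1/(√(15² + (7 + 0)²)) = 1/(√(225 + 7²)) = 1/(√(225 + 49)) = 1/(√274) = √274/274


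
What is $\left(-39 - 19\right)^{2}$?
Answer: $3364$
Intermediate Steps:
$\left(-39 - 19\right)^{2} = \left(-58\right)^{2} = 3364$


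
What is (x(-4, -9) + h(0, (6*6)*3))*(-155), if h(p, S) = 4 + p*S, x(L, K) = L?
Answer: 0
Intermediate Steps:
h(p, S) = 4 + S*p
(x(-4, -9) + h(0, (6*6)*3))*(-155) = (-4 + (4 + ((6*6)*3)*0))*(-155) = (-4 + (4 + (36*3)*0))*(-155) = (-4 + (4 + 108*0))*(-155) = (-4 + (4 + 0))*(-155) = (-4 + 4)*(-155) = 0*(-155) = 0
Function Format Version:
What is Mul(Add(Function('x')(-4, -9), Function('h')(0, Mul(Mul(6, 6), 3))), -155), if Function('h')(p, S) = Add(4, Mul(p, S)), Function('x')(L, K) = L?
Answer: 0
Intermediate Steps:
Function('h')(p, S) = Add(4, Mul(S, p))
Mul(Add(Function('x')(-4, -9), Function('h')(0, Mul(Mul(6, 6), 3))), -155) = Mul(Add(-4, Add(4, Mul(Mul(Mul(6, 6), 3), 0))), -155) = Mul(Add(-4, Add(4, Mul(Mul(36, 3), 0))), -155) = Mul(Add(-4, Add(4, Mul(108, 0))), -155) = Mul(Add(-4, Add(4, 0)), -155) = Mul(Add(-4, 4), -155) = Mul(0, -155) = 0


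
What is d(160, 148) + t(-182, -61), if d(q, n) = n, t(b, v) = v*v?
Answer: 3869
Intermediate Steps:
t(b, v) = v²
d(160, 148) + t(-182, -61) = 148 + (-61)² = 148 + 3721 = 3869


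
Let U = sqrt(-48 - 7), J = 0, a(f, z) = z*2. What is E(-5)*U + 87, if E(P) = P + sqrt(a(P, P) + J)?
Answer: 87 + I*sqrt(55)*(-5 + I*sqrt(10)) ≈ 63.548 - 37.081*I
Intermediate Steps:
a(f, z) = 2*z
E(P) = P + sqrt(2)*sqrt(P) (E(P) = P + sqrt(2*P + 0) = P + sqrt(2*P) = P + sqrt(2)*sqrt(P))
U = I*sqrt(55) (U = sqrt(-55) = I*sqrt(55) ≈ 7.4162*I)
E(-5)*U + 87 = (-5 + sqrt(2)*sqrt(-5))*(I*sqrt(55)) + 87 = (-5 + sqrt(2)*(I*sqrt(5)))*(I*sqrt(55)) + 87 = (-5 + I*sqrt(10))*(I*sqrt(55)) + 87 = I*sqrt(55)*(-5 + I*sqrt(10)) + 87 = 87 + I*sqrt(55)*(-5 + I*sqrt(10))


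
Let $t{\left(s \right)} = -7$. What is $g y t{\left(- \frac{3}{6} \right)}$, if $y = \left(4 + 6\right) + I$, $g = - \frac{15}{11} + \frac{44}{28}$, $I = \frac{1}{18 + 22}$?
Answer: $- \frac{802}{55} \approx -14.582$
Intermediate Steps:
$I = \frac{1}{40} \approx 0.025$
$g = \frac{16}{77}$ ($g = \left(-15\right) \frac{1}{11} + 44 \cdot \frac{1}{28} = - \frac{15}{11} + \frac{11}{7} = \frac{16}{77} \approx 0.20779$)
$y = \frac{401}{40}$ ($y = \left(4 + 6\right) + \frac{1}{40} = 10 + \frac{1}{40} = \frac{401}{40} \approx 10.025$)
$g y t{\left(- \frac{3}{6} \right)} = \frac{16}{77} \cdot \frac{401}{40} \left(-7\right) = \frac{802}{385} \left(-7\right) = - \frac{802}{55}$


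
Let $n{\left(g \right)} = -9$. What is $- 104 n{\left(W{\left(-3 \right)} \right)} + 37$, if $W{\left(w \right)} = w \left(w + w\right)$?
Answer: $973$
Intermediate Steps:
$W{\left(w \right)} = 2 w^{2}$ ($W{\left(w \right)} = w 2 w = 2 w^{2}$)
$- 104 n{\left(W{\left(-3 \right)} \right)} + 37 = \left(-104\right) \left(-9\right) + 37 = 936 + 37 = 973$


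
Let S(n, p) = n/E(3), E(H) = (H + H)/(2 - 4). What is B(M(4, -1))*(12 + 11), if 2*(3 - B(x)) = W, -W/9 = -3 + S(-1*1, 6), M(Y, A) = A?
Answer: -207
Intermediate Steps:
E(H) = -H (E(H) = (2*H)/(-2) = (2*H)*(-½) = -H)
S(n, p) = -n/3 (S(n, p) = n/((-1*3)) = n/(-3) = n*(-⅓) = -n/3)
W = 24 (W = -9*(-3 - (-1)/3) = -9*(-3 - ⅓*(-1)) = -9*(-3 + ⅓) = -9*(-8/3) = 24)
B(x) = -9 (B(x) = 3 - ½*24 = 3 - 12 = -9)
B(M(4, -1))*(12 + 11) = -9*(12 + 11) = -9*23 = -207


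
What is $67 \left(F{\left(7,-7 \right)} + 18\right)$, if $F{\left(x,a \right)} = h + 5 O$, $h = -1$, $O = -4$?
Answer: $-201$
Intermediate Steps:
$F{\left(x,a \right)} = -21$ ($F{\left(x,a \right)} = -1 + 5 \left(-4\right) = -1 - 20 = -21$)
$67 \left(F{\left(7,-7 \right)} + 18\right) = 67 \left(-21 + 18\right) = 67 \left(-3\right) = -201$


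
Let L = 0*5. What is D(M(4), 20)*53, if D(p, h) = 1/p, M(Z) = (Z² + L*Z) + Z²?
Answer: 53/32 ≈ 1.6563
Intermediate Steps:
L = 0
M(Z) = 2*Z² (M(Z) = (Z² + 0*Z) + Z² = (Z² + 0) + Z² = Z² + Z² = 2*Z²)
D(M(4), 20)*53 = 53/(2*4²) = 53/(2*16) = 53/32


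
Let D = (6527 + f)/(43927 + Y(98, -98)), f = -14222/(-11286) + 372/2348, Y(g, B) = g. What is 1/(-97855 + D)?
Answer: -145830215025/14270194066270012 ≈ -1.0219e-5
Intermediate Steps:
f = 4698956/3312441 (f = -14222*(-1/11286) + 372*(1/2348) = 7111/5643 + 93/587 = 4698956/3312441 ≈ 1.4186)
D = 21625001363/145830215025 (D = (6527 + 4698956/3312441)/(43927 + 98) = (21625001363/3312441)/44025 = (21625001363/3312441)*(1/44025) = 21625001363/145830215025 ≈ 0.14829)
1/(-97855 + D) = 1/(-97855 + 21625001363/145830215025) = 1/(-14270194066270012/145830215025) = -145830215025/14270194066270012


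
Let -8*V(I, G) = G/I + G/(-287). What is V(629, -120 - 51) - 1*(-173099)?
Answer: 124993373867/722092 ≈ 1.7310e+5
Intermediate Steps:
V(I, G) = G/2296 - G/(8*I) (V(I, G) = -(G/I + G/(-287))/8 = -(G/I + G*(-1/287))/8 = -(G/I - G/287)/8 = -(-G/287 + G/I)/8 = G/2296 - G/(8*I))
V(629, -120 - 51) - 1*(-173099) = (1/2296)*(-120 - 51)*(-287 + 629)/629 - 1*(-173099) = (1/2296)*(-171)*(1/629)*342 + 173099 = -29241/722092 + 173099 = 124993373867/722092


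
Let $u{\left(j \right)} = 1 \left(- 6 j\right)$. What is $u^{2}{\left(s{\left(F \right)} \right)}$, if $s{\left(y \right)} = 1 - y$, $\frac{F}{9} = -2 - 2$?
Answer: $49284$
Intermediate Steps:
$F = -36$ ($F = 9 \left(-2 - 2\right) = 9 \left(-4\right) = -36$)
$u{\left(j \right)} = - 6 j$
$u^{2}{\left(s{\left(F \right)} \right)} = \left(- 6 \left(1 - -36\right)\right)^{2} = \left(- 6 \left(1 + 36\right)\right)^{2} = \left(\left(-6\right) 37\right)^{2} = \left(-222\right)^{2} = 49284$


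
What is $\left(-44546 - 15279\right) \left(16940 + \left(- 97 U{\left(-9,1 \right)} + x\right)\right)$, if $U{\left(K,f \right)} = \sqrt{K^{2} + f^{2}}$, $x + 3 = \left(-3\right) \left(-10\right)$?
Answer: $-1015050775 + 5803025 \sqrt{82} \approx -9.625 \cdot 10^{8}$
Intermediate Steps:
$x = 27$ ($x = -3 - -30 = -3 + 30 = 27$)
$\left(-44546 - 15279\right) \left(16940 + \left(- 97 U{\left(-9,1 \right)} + x\right)\right) = \left(-44546 - 15279\right) \left(16940 + \left(- 97 \sqrt{\left(-9\right)^{2} + 1^{2}} + 27\right)\right) = - 59825 \left(16940 + \left(- 97 \sqrt{81 + 1} + 27\right)\right) = - 59825 \left(16940 + \left(- 97 \sqrt{82} + 27\right)\right) = - 59825 \left(16940 + \left(27 - 97 \sqrt{82}\right)\right) = - 59825 \left(16967 - 97 \sqrt{82}\right) = -1015050775 + 5803025 \sqrt{82}$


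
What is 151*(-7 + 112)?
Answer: 15855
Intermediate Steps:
151*(-7 + 112) = 151*105 = 15855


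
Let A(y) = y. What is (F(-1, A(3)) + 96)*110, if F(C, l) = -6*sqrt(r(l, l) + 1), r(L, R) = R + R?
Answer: 10560 - 660*sqrt(7) ≈ 8813.8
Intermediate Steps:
r(L, R) = 2*R
F(C, l) = -6*sqrt(1 + 2*l) (F(C, l) = -6*sqrt(2*l + 1) = -6*sqrt(1 + 2*l))
(F(-1, A(3)) + 96)*110 = (-6*sqrt(1 + 2*3) + 96)*110 = (-6*sqrt(1 + 6) + 96)*110 = (-6*sqrt(7) + 96)*110 = (96 - 6*sqrt(7))*110 = 10560 - 660*sqrt(7)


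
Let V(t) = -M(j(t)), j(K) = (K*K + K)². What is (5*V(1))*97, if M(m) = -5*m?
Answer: 9700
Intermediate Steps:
j(K) = (K + K²)² (j(K) = (K² + K)² = (K + K²)²)
V(t) = 5*t²*(1 + t)² (V(t) = -(-5)*t²*(1 + t)² = 5*t²*(1 + t)²)
(5*V(1))*97 = (5*(5*1²*(1 + 1)²))*97 = (5*(5*1*2²))*97 = (5*(5*1*4))*97 = (5*20)*97 = 100*97 = 9700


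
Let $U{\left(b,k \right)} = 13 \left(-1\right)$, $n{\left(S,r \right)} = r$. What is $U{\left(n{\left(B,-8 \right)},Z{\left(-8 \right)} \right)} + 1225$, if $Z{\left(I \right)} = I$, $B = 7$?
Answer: $1212$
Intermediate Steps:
$U{\left(b,k \right)} = -13$
$U{\left(n{\left(B,-8 \right)},Z{\left(-8 \right)} \right)} + 1225 = -13 + 1225 = 1212$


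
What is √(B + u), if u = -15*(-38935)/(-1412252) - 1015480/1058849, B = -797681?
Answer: I*√445925658329715138440933430451/747680808974 ≈ 893.13*I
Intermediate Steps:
u = -2052507948185/1495361617948 (u = 584025*(-1/1412252) - 1015480*1/1058849 = -584025/1412252 - 1015480/1058849 = -2052507948185/1495361617948 ≈ -1.3726)
√(B + u) = √(-797681 - 2052507948185/1495361617948) = √(-1192823603274326773/1495361617948) = I*√445925658329715138440933430451/747680808974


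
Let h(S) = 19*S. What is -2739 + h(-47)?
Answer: -3632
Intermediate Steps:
-2739 + h(-47) = -2739 + 19*(-47) = -2739 - 893 = -3632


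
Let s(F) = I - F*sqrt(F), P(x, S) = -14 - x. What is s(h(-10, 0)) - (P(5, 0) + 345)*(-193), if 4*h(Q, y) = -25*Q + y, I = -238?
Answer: 62680 - 625*sqrt(10)/4 ≈ 62186.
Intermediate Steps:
h(Q, y) = -25*Q/4 + y/4 (h(Q, y) = (-25*Q + y)/4 = (y - 25*Q)/4 = -25*Q/4 + y/4)
s(F) = -238 - F**(3/2) (s(F) = -238 - F*sqrt(F) = -238 - F**(3/2))
s(h(-10, 0)) - (P(5, 0) + 345)*(-193) = (-238 - (-25/4*(-10) + (1/4)*0)**(3/2)) - ((-14 - 1*5) + 345)*(-193) = (-238 - (125/2 + 0)**(3/2)) - ((-14 - 5) + 345)*(-193) = (-238 - (125/2)**(3/2)) - (-19 + 345)*(-193) = (-238 - 625*sqrt(10)/4) - 326*(-193) = (-238 - 625*sqrt(10)/4) - 1*(-62918) = (-238 - 625*sqrt(10)/4) + 62918 = 62680 - 625*sqrt(10)/4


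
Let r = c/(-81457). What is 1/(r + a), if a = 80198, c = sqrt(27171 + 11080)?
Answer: 532133206004102/42676018855116933945 + 81457*sqrt(38251)/42676018855116933945 ≈ 1.2469e-5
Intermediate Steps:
c = sqrt(38251) ≈ 195.58
r = -sqrt(38251)/81457 (r = sqrt(38251)/(-81457) = sqrt(38251)*(-1/81457) = -sqrt(38251)/81457 ≈ -0.0024010)
1/(r + a) = 1/(-sqrt(38251)/81457 + 80198) = 1/(80198 - sqrt(38251)/81457)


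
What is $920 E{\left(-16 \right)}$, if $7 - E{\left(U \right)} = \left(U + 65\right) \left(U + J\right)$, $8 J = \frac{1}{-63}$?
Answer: $\frac{6550285}{9} \approx 7.2781 \cdot 10^{5}$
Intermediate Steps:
$J = - \frac{1}{504}$ ($J = \frac{1}{8 \left(-63\right)} = \frac{1}{8} \left(- \frac{1}{63}\right) = - \frac{1}{504} \approx -0.0019841$)
$E{\left(U \right)} = 7 - \left(65 + U\right) \left(- \frac{1}{504} + U\right)$ ($E{\left(U \right)} = 7 - \left(U + 65\right) \left(U - \frac{1}{504}\right) = 7 - \left(65 + U\right) \left(- \frac{1}{504} + U\right)$)
$920 E{\left(-16 \right)} = 920 \left(\frac{3593}{504} - \left(-16\right)^{2} - - \frac{65518}{63}\right) = 920 \left(\frac{3593}{504} - 256 + \frac{65518}{63}\right) = 920 \cdot \frac{56959}{72} = \frac{6550285}{9}$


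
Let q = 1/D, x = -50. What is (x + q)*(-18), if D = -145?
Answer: 130518/145 ≈ 900.12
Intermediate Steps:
q = -1/145 (q = 1/(-145) = -1/145 ≈ -0.0068966)
(x + q)*(-18) = (-50 - 1/145)*(-18) = -7251/145*(-18) = 130518/145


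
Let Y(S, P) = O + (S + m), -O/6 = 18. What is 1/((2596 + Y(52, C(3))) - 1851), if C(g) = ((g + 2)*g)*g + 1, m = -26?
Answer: 1/663 ≈ 0.0015083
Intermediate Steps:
O = -108 (O = -6*18 = -108)
C(g) = 1 + g²*(2 + g) (C(g) = ((2 + g)*g)*g + 1 = (g*(2 + g))*g + 1 = g²*(2 + g) + 1 = 1 + g²*(2 + g))
Y(S, P) = -134 + S (Y(S, P) = -108 + (S - 26) = -108 + (-26 + S) = -134 + S)
1/((2596 + Y(52, C(3))) - 1851) = 1/((2596 + (-134 + 52)) - 1851) = 1/((2596 - 82) - 1851) = 1/(2514 - 1851) = 1/663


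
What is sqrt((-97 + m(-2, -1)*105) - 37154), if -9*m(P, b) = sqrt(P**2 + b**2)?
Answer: sqrt(-335259 - 105*sqrt(5))/3 ≈ 193.07*I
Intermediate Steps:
m(P, b) = -sqrt(P**2 + b**2)/9
sqrt((-97 + m(-2, -1)*105) - 37154) = sqrt((-97 - sqrt((-2)**2 + (-1)**2)/9*105) - 37154) = sqrt((-97 - sqrt(4 + 1)/9*105) - 37154) = sqrt((-97 - sqrt(5)/9*105) - 37154) = sqrt((-97 - 35*sqrt(5)/3) - 37154) = sqrt(-37251 - 35*sqrt(5)/3)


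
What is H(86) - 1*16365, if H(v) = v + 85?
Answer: -16194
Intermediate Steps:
H(v) = 85 + v
H(86) - 1*16365 = (85 + 86) - 1*16365 = 171 - 16365 = -16194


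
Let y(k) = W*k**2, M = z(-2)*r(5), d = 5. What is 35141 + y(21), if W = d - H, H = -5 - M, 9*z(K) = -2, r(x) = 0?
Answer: 39551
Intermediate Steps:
z(K) = -2/9 (z(K) = (1/9)*(-2) = -2/9)
M = 0 (M = -2/9*0 = 0)
H = -5 (H = -5 - 1*0 = -5 + 0 = -5)
W = 10 (W = 5 - 1*(-5) = 5 + 5 = 10)
y(k) = 10*k**2
35141 + y(21) = 35141 + 10*21**2 = 35141 + 10*441 = 35141 + 4410 = 39551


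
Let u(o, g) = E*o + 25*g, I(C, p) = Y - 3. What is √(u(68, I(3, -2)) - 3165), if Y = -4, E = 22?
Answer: 2*I*√461 ≈ 42.942*I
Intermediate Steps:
I(C, p) = -7 (I(C, p) = -4 - 3 = -7)
u(o, g) = 22*o + 25*g
√(u(68, I(3, -2)) - 3165) = √((22*68 + 25*(-7)) - 3165) = √((1496 - 175) - 3165) = √(1321 - 3165) = √(-1844) = 2*I*√461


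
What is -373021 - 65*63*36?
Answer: -520441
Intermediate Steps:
-373021 - 65*63*36 = -373021 - 4095*36 = -373021 - 1*147420 = -373021 - 147420 = -520441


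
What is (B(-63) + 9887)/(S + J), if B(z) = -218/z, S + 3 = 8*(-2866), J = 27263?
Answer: 623099/272916 ≈ 2.2831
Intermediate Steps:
S = -22931 (S = -3 + 8*(-2866) = -3 - 22928 = -22931)
(B(-63) + 9887)/(S + J) = (-218/(-63) + 9887)/(-22931 + 27263) = (-218*(-1/63) + 9887)/4332 = (218/63 + 9887)*(1/4332) = (623099/63)*(1/4332) = 623099/272916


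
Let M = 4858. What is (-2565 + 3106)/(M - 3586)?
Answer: 541/1272 ≈ 0.42531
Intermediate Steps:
(-2565 + 3106)/(M - 3586) = (-2565 + 3106)/(4858 - 3586) = 541/1272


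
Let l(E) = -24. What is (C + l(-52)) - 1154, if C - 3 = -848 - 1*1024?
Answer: -3047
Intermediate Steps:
C = -1869 (C = 3 + (-848 - 1*1024) = 3 + (-848 - 1024) = 3 - 1872 = -1869)
(C + l(-52)) - 1154 = (-1869 - 24) - 1154 = -1893 - 1154 = -3047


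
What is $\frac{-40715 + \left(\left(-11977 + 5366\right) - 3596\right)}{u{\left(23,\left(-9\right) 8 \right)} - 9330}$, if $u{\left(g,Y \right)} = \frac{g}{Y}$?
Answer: $\frac{3666384}{671783} \approx 5.4577$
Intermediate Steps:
$\frac{-40715 + \left(\left(-11977 + 5366\right) - 3596\right)}{u{\left(23,\left(-9\right) 8 \right)} - 9330} = \frac{-40715 + \left(\left(-11977 + 5366\right) - 3596\right)}{\frac{23}{\left(-9\right) 8} - 9330} = \frac{-40715 - 10207}{\frac{23}{-72} - 9330} = \frac{-40715 - 10207}{23 \left(- \frac{1}{72}\right) - 9330} = - \frac{50922}{- \frac{23}{72} - 9330} = - \frac{50922}{- \frac{671783}{72}} = \left(-50922\right) \left(- \frac{72}{671783}\right) = \frac{3666384}{671783}$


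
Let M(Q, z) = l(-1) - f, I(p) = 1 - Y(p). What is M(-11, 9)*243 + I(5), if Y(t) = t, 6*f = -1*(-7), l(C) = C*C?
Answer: -89/2 ≈ -44.500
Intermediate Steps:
l(C) = C²
f = 7/6 (f = (-1*(-7))/6 = (⅙)*7 = 7/6 ≈ 1.1667)
I(p) = 1 - p
M(Q, z) = -⅙ (M(Q, z) = (-1)² - 1*7/6 = 1 - 7/6 = -⅙)
M(-11, 9)*243 + I(5) = -⅙*243 + (1 - 1*5) = -81/2 + (1 - 5) = -81/2 - 4 = -89/2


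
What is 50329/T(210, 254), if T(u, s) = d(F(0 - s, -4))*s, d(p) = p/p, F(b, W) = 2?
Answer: 50329/254 ≈ 198.15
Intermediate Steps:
d(p) = 1
T(u, s) = s (T(u, s) = 1*s = s)
50329/T(210, 254) = 50329/254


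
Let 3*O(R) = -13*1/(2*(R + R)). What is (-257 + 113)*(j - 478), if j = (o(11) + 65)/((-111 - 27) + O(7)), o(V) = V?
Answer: 799714656/11605 ≈ 68911.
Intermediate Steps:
O(R) = -13/(12*R) (O(R) = (-13*1/(2*(R + R)))/3 = (-13*1/(4*R))/3 = (-13/(4*R))/3 = -13/(12*R))
j = -6384/11605 (j = (11 + 65)/((-111 - 27) - 13/12/7) = 76/(-138 - 13/12*⅐) = 76/(-138 - 13/84) = 76/(-11605/84) = 76*(-84/11605) = -6384/11605 ≈ -0.55011)
(-257 + 113)*(j - 478) = (-257 + 113)*(-6384/11605 - 478) = -144*(-5553574/11605) = 799714656/11605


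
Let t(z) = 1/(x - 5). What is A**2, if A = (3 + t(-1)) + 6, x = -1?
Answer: 2809/36 ≈ 78.028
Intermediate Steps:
t(z) = -1/6 (t(z) = 1/(-1 - 5) = 1/(-6) = -1/6)
A = 53/6 (A = (3 - 1/6) + 6 = 17/6 + 6 = 53/6 ≈ 8.8333)
A**2 = (53/6)**2 = 2809/36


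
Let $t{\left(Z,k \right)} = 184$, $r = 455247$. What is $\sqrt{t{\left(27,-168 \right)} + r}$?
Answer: $\sqrt{455431} \approx 674.86$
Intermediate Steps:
$\sqrt{t{\left(27,-168 \right)} + r} = \sqrt{184 + 455247} = \sqrt{455431}$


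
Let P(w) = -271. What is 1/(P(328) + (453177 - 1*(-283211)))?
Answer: 1/736117 ≈ 1.3585e-6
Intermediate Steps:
1/(P(328) + (453177 - 1*(-283211))) = 1/(-271 + (453177 - 1*(-283211))) = 1/(-271 + (453177 + 283211)) = 1/(-271 + 736388) = 1/736117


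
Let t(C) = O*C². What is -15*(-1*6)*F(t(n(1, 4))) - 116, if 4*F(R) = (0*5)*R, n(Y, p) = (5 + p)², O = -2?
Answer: -116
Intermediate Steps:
t(C) = -2*C²
F(R) = 0 (F(R) = ((0*5)*R)/4 = (0*R)/4 = (¼)*0 = 0)
-15*(-1*6)*F(t(n(1, 4))) - 116 = -15*(-1*6)*0 - 116 = -(-90)*0 - 116 = -15*0 - 116 = 0 - 116 = -116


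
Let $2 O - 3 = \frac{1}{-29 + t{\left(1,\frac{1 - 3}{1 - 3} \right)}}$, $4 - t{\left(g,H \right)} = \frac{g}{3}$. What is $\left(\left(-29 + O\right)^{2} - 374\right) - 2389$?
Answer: $- \frac{46338863}{23104} \approx -2005.7$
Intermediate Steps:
$t{\left(g,H \right)} = 4 - \frac{g}{3}$
$O = \frac{225}{152}$ ($O = \frac{3}{2} + \frac{1}{2 \left(-29 + \left(4 - \frac{1}{3}\right)\right)} = \frac{3}{2} + \frac{1}{2 \left(-29 + \frac{11}{3}\right)} = \frac{3}{2} + \frac{1}{2 \left(- \frac{76}{3}\right)} = \frac{3}{2} + \frac{1}{2} \left(- \frac{3}{76}\right) = \frac{3}{2} - \frac{3}{152} = \frac{225}{152} \approx 1.4803$)
$\left(\left(-29 + O\right)^{2} - 374\right) - 2389 = \left(\left(-29 + \frac{225}{152}\right)^{2} - 374\right) - 2389 = \left(\left(- \frac{4183}{152}\right)^{2} - 374\right) - 2389 = \left(\frac{17497489}{23104} - 374\right) - 2389 = \frac{8856593}{23104} - 2389 = - \frac{46338863}{23104}$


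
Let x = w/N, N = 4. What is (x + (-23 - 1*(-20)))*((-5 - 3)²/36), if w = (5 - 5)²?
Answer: -16/3 ≈ -5.3333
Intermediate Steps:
w = 0 (w = 0² = 0)
x = 0 (x = 0/4 = 0*(¼) = 0)
(x + (-23 - 1*(-20)))*((-5 - 3)²/36) = (0 + (-23 - 1*(-20)))*((-5 - 3)²/36) = (0 + (-23 + 20))*((-8)²*(1/36)) = (0 - 3)*(64*(1/36)) = -3*16/9 = -16/3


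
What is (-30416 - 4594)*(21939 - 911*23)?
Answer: -34519860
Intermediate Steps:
(-30416 - 4594)*(21939 - 911*23) = -35010*(21939 - 20953) = -35010*986 = -34519860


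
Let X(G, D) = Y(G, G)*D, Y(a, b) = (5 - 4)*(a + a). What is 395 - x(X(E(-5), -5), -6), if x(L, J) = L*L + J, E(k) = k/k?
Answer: 301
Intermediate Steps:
E(k) = 1
Y(a, b) = 2*a (Y(a, b) = 1*(2*a) = 2*a)
X(G, D) = 2*D*G (X(G, D) = (2*G)*D = 2*D*G)
x(L, J) = J + L² (x(L, J) = L² + J = J + L²)
395 - x(X(E(-5), -5), -6) = 395 - (-6 + (2*(-5)*1)²) = 395 - (-6 + (-10)²) = 395 - (-6 + 100) = 395 - 1*94 = 395 - 94 = 301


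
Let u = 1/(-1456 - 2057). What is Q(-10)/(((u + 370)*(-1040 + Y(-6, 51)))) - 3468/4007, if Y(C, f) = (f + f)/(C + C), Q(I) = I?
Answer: -3150814746848/3640625929437 ≈ -0.86546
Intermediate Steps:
u = -1/3513 (u = 1/(-3513) = -1/3513 ≈ -0.00028466)
Y(C, f) = f/C (Y(C, f) = (2*f)/((2*C)) = (2*f)*(1/(2*C)) = f/C)
Q(-10)/(((u + 370)*(-1040 + Y(-6, 51)))) - 3468/4007 = -10*1/((-1040 + 51/(-6))*(-1/3513 + 370)) - 3468/4007 = -10*3513/(1299809*(-1040 + 51*(-⅙))) - 3468*1/4007 = -10*3513/(1299809*(-1040 - 17/2)) - 3468/4007 = -10/((1299809/3513)*(-2097/2)) - 3468/4007 = -10/(-908566491/2342) - 3468/4007 = -10*(-2342/908566491) - 3468/4007 = 23420/908566491 - 3468/4007 = -3150814746848/3640625929437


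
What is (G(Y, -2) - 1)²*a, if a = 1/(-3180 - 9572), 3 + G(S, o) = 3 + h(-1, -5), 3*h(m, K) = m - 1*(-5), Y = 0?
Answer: -1/114768 ≈ -8.7132e-6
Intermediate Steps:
h(m, K) = 5/3 + m/3 (h(m, K) = (m - 1*(-5))/3 = (m + 5)/3 = (5 + m)/3 = 5/3 + m/3)
G(S, o) = 4/3 (G(S, o) = -3 + (3 + (5/3 + (⅓)*(-1))) = -3 + (3 + (5/3 - ⅓)) = -3 + (3 + 4/3) = -3 + 13/3 = 4/3)
a = -1/12752 (a = 1/(-12752) = -1/12752 ≈ -7.8419e-5)
(G(Y, -2) - 1)²*a = (4/3 - 1)²*(-1/12752) = (⅓)²*(-1/12752) = (⅑)*(-1/12752) = -1/114768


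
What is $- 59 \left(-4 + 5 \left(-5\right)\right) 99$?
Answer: $169389$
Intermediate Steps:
$- 59 \left(-4 + 5 \left(-5\right)\right) 99 = - 59 \left(-4 - 25\right) 99 = \left(-59\right) \left(-29\right) 99 = 1711 \cdot 99 = 169389$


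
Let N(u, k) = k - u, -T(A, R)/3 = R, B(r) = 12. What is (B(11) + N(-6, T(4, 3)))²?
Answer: 81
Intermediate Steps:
T(A, R) = -3*R
(B(11) + N(-6, T(4, 3)))² = (12 + (-3*3 - 1*(-6)))² = (12 + (-9 + 6))² = (12 - 3)² = 9² = 81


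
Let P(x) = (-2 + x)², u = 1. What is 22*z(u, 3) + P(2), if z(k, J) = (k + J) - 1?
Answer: 66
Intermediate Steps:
z(k, J) = -1 + J + k (z(k, J) = (J + k) - 1 = -1 + J + k)
22*z(u, 3) + P(2) = 22*(-1 + 3 + 1) + (-2 + 2)² = 22*3 + 0² = 66 + 0 = 66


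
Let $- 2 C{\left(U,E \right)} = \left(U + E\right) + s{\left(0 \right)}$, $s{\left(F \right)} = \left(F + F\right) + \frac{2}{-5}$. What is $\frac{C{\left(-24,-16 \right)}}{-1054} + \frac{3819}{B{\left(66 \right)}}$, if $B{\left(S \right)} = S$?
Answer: $\frac{1676622}{28985} \approx 57.844$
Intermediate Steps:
$s{\left(F \right)} = - \frac{2}{5} + 2 F$ ($s{\left(F \right)} = 2 F + 2 \left(- \frac{1}{5}\right) = 2 F - \frac{2}{5} = - \frac{2}{5} + 2 F$)
$C{\left(U,E \right)} = \frac{1}{5} - \frac{E}{2} - \frac{U}{2}$ ($C{\left(U,E \right)} = - \frac{\left(U + E\right) + \left(- \frac{2}{5} + 2 \cdot 0\right)}{2} = - \frac{\left(E + U\right) + \left(- \frac{2}{5} + 0\right)}{2} = - \frac{\left(E + U\right) - \frac{2}{5}}{2} = - \frac{- \frac{2}{5} + E + U}{2} = \frac{1}{5} - \frac{E}{2} - \frac{U}{2}$)
$\frac{C{\left(-24,-16 \right)}}{-1054} + \frac{3819}{B{\left(66 \right)}} = \frac{\frac{1}{5} - -8 - -12}{-1054} + \frac{3819}{66} = \left(\frac{1}{5} + 8 + 12\right) \left(- \frac{1}{1054}\right) + 3819 \cdot \frac{1}{66} = \frac{101}{5} \left(- \frac{1}{1054}\right) + \frac{1273}{22} = - \frac{101}{5270} + \frac{1273}{22} = \frac{1676622}{28985}$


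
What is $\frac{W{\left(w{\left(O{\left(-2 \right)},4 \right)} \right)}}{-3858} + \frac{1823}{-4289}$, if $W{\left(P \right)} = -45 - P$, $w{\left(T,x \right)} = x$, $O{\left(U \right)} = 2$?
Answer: $- \frac{6822973}{16546962} \approx -0.41234$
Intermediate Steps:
$\frac{W{\left(w{\left(O{\left(-2 \right)},4 \right)} \right)}}{-3858} + \frac{1823}{-4289} = \frac{-45 - 4}{-3858} + \frac{1823}{-4289} = \left(-45 - 4\right) \left(- \frac{1}{3858}\right) + 1823 \left(- \frac{1}{4289}\right) = \left(-49\right) \left(- \frac{1}{3858}\right) - \frac{1823}{4289} = \frac{49}{3858} - \frac{1823}{4289} = - \frac{6822973}{16546962}$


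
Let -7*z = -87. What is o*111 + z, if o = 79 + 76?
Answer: 120522/7 ≈ 17217.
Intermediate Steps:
z = 87/7 (z = -1/7*(-87) = 87/7 ≈ 12.429)
o = 155
o*111 + z = 155*111 + 87/7 = 17205 + 87/7 = 120522/7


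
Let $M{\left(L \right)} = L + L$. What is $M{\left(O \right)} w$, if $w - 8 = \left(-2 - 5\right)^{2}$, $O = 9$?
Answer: $1026$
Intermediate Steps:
$M{\left(L \right)} = 2 L$
$w = 57$ ($w = 8 + \left(-2 - 5\right)^{2} = 8 + \left(-7\right)^{2} = 8 + 49 = 57$)
$M{\left(O \right)} w = 2 \cdot 9 \cdot 57 = 18 \cdot 57 = 1026$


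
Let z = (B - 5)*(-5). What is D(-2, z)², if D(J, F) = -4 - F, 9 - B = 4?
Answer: 16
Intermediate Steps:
B = 5 (B = 9 - 1*4 = 9 - 4 = 5)
z = 0 (z = (5 - 5)*(-5) = 0*(-5) = 0)
D(-2, z)² = (-4 - 1*0)² = (-4 + 0)² = (-4)² = 16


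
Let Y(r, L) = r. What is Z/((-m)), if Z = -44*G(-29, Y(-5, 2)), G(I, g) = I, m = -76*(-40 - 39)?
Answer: -319/1501 ≈ -0.21252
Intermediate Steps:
m = 6004 (m = -76*(-79) = 6004)
Z = 1276 (Z = -44*(-29) = 1276)
Z/((-m)) = 1276/((-1*6004)) = 1276/(-6004) = 1276*(-1/6004) = -319/1501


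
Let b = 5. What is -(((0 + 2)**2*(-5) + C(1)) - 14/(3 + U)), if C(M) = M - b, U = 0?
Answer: 86/3 ≈ 28.667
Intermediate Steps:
C(M) = -5 + M (C(M) = M - 1*5 = M - 5 = -5 + M)
-(((0 + 2)**2*(-5) + C(1)) - 14/(3 + U)) = -(((0 + 2)**2*(-5) + (-5 + 1)) - 14/(3 + 0)) = -((2**2*(-5) - 4) - 14/3) = -((4*(-5) - 4) - 14*1/3) = -((-20 - 4) - 14/3) = -(-24 - 14/3) = -1*(-86/3) = 86/3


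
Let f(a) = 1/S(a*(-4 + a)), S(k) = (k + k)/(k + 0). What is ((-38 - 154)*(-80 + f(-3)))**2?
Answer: 232989696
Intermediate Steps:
S(k) = 2 (S(k) = (2*k)/k = 2)
f(a) = 1/2
((-38 - 154)*(-80 + f(-3)))**2 = ((-38 - 154)*(-80 + 1/2))**2 = (-192*(-159/2))**2 = 15264**2 = 232989696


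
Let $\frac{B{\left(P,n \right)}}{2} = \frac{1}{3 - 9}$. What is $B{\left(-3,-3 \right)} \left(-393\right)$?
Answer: $131$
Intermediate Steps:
$B{\left(P,n \right)} = - \frac{1}{3}$ ($B{\left(P,n \right)} = \frac{2}{3 - 9} = \frac{2}{-6} = 2 \left(- \frac{1}{6}\right) = - \frac{1}{3}$)
$B{\left(-3,-3 \right)} \left(-393\right) = \left(- \frac{1}{3}\right) \left(-393\right) = 131$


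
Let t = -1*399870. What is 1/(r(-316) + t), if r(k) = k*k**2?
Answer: -1/31954366 ≈ -3.1295e-8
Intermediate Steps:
t = -399870
r(k) = k**3
1/(r(-316) + t) = 1/((-316)**3 - 399870) = 1/(-31554496 - 399870) = 1/(-31954366) = -1/31954366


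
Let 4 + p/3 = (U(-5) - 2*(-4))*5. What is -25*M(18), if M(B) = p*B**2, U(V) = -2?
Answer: -631800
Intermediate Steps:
p = 78 (p = -12 + 3*((-2 - 2*(-4))*5) = -12 + 3*((-2 + 8)*5) = -12 + 3*(6*5) = -12 + 3*30 = -12 + 90 = 78)
M(B) = 78*B**2
-25*M(18) = -1950*18**2 = -1950*324 = -25*25272 = -631800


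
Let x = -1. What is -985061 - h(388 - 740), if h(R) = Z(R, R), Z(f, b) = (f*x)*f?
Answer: -861157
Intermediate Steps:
Z(f, b) = -f**2 (Z(f, b) = (f*(-1))*f = (-f)*f = -f**2)
h(R) = -R**2
-985061 - h(388 - 740) = -985061 - (-1)*(388 - 740)**2 = -985061 - (-1)*(-352)**2 = -985061 - (-1)*123904 = -985061 - 1*(-123904) = -985061 + 123904 = -861157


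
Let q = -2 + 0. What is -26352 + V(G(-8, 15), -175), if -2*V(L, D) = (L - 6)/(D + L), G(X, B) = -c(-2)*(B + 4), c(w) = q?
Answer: -3610208/137 ≈ -26352.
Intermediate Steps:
q = -2
c(w) = -2
G(X, B) = 8 + 2*B (G(X, B) = -(-2)*(B + 4) = -(-2)*(4 + B) = -(-8 - 2*B) = 8 + 2*B)
V(L, D) = -(-6 + L)/(2*(D + L)) (V(L, D) = -(L - 6)/(2*(D + L)) = -(-6 + L)/(2*(D + L)))
-26352 + V(G(-8, 15), -175) = -26352 + (3 - (8 + 2*15)/2)/(-175 + (8 + 2*15)) = -26352 + (3 - (8 + 30)/2)/(-175 + (8 + 30)) = -26352 + (3 - 1/2*38)/(-175 + 38) = -26352 + (3 - 19)/(-137) = -26352 - 1/137*(-16) = -26352 + 16/137 = -3610208/137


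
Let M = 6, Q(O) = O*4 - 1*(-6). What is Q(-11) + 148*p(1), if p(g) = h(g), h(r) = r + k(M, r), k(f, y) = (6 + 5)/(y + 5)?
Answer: 1144/3 ≈ 381.33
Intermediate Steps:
Q(O) = 6 + 4*O (Q(O) = 4*O + 6 = 6 + 4*O)
k(f, y) = 11/(5 + y)
h(r) = r + 11/(5 + r)
p(g) = (11 + g*(5 + g))/(5 + g)
Q(-11) + 148*p(1) = (6 + 4*(-11)) + 148*((11 + 1*(5 + 1))/(5 + 1)) = (6 - 44) + 148*((11 + 1*6)/6) = -38 + 148*((11 + 6)/6) = -38 + 148*((1/6)*17) = -38 + 148*(17/6) = -38 + 1258/3 = 1144/3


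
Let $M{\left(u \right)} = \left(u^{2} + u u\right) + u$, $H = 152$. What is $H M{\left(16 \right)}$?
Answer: $80256$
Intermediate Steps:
$M{\left(u \right)} = u + 2 u^{2}$ ($M{\left(u \right)} = \left(u^{2} + u^{2}\right) + u = 2 u^{2} + u = u + 2 u^{2}$)
$H M{\left(16 \right)} = 152 \cdot 16 \left(1 + 2 \cdot 16\right) = 152 \cdot 16 \left(1 + 32\right) = 152 \cdot 16 \cdot 33 = 152 \cdot 528 = 80256$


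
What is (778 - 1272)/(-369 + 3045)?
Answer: -247/1338 ≈ -0.18460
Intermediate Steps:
(778 - 1272)/(-369 + 3045) = -494/2676 = -494*1/2676 = -247/1338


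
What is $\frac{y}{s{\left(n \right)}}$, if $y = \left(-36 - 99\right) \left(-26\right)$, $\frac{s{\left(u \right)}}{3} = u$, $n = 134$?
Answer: $\frac{585}{67} \approx 8.7313$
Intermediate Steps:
$s{\left(u \right)} = 3 u$
$y = 3510$ ($y = \left(-135\right) \left(-26\right) = 3510$)
$\frac{y}{s{\left(n \right)}} = \frac{3510}{3 \cdot 134} = \frac{3510}{402} = 3510 \cdot \frac{1}{402} = \frac{585}{67}$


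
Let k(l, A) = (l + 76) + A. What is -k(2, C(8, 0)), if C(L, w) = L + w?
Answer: -86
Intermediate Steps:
k(l, A) = 76 + A + l (k(l, A) = (76 + l) + A = 76 + A + l)
-k(2, C(8, 0)) = -(76 + (8 + 0) + 2) = -(76 + 8 + 2) = -1*86 = -86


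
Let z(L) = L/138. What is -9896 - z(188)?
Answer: -682918/69 ≈ -9897.4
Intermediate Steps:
z(L) = L/138 (z(L) = L*(1/138) = L/138)
-9896 - z(188) = -9896 - 188/138 = -9896 - 1*94/69 = -9896 - 94/69 = -682918/69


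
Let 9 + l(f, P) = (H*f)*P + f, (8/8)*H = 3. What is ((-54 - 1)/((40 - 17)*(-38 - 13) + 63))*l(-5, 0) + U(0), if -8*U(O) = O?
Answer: -77/111 ≈ -0.69369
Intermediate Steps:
H = 3
l(f, P) = -9 + f + 3*P*f (l(f, P) = -9 + ((3*f)*P + f) = -9 + (3*P*f + f) = -9 + (f + 3*P*f) = -9 + f + 3*P*f)
U(O) = -O/8
((-54 - 1)/((40 - 17)*(-38 - 13) + 63))*l(-5, 0) + U(0) = ((-54 - 1)/((40 - 17)*(-38 - 13) + 63))*(-9 - 5 + 3*0*(-5)) - ⅛*0 = (-55/(23*(-51) + 63))*(-9 - 5 + 0) + 0 = -55/(-1173 + 63)*(-14) + 0 = -55/(-1110)*(-14) + 0 = -55*(-1/1110)*(-14) + 0 = (11/222)*(-14) + 0 = -77/111 + 0 = -77/111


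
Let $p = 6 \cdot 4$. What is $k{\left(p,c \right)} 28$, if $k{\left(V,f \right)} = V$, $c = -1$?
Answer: $672$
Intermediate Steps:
$p = 24$
$k{\left(p,c \right)} 28 = 24 \cdot 28 = 672$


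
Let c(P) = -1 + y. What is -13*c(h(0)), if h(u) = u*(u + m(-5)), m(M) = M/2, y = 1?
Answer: 0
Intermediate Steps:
m(M) = M/2 (m(M) = M*(½) = M/2)
h(u) = u*(-5/2 + u) (h(u) = u*(u + (½)*(-5)) = u*(u - 5/2) = u*(-5/2 + u))
c(P) = 0 (c(P) = -1 + 1 = 0)
-13*c(h(0)) = -13*0 = 0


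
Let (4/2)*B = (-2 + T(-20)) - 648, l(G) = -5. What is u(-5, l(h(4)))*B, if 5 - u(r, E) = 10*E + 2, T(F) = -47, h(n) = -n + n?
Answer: -36941/2 ≈ -18471.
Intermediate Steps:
h(n) = 0
u(r, E) = 3 - 10*E (u(r, E) = 5 - (10*E + 2) = 5 - (2 + 10*E) = 5 + (-2 - 10*E) = 3 - 10*E)
B = -697/2 (B = ((-2 - 47) - 648)/2 = (-49 - 648)/2 = (1/2)*(-697) = -697/2 ≈ -348.50)
u(-5, l(h(4)))*B = (3 - 10*(-5))*(-697/2) = (3 + 50)*(-697/2) = 53*(-697/2) = -36941/2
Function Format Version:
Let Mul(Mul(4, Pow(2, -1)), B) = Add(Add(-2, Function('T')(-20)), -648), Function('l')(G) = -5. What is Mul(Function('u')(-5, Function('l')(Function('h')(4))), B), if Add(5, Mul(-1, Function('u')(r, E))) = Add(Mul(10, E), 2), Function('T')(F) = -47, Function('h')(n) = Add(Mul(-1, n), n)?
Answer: Rational(-36941, 2) ≈ -18471.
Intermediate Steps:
Function('h')(n) = 0
Function('u')(r, E) = Add(3, Mul(-10, E)) (Function('u')(r, E) = Add(5, Mul(-1, Add(Mul(10, E), 2))) = Add(5, Mul(-1, Add(2, Mul(10, E)))) = Add(5, Add(-2, Mul(-10, E))) = Add(3, Mul(-10, E)))
B = Rational(-697, 2) (B = Mul(Rational(1, 2), Add(Add(-2, -47), -648)) = Mul(Rational(1, 2), Add(-49, -648)) = Mul(Rational(1, 2), -697) = Rational(-697, 2) ≈ -348.50)
Mul(Function('u')(-5, Function('l')(Function('h')(4))), B) = Mul(Add(3, Mul(-10, -5)), Rational(-697, 2)) = Mul(Add(3, 50), Rational(-697, 2)) = Mul(53, Rational(-697, 2)) = Rational(-36941, 2)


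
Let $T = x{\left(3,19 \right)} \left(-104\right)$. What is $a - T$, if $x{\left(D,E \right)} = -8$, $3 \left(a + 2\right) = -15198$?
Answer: $-5900$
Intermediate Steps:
$a = -5068$ ($a = -2 + \frac{1}{3} \left(-15198\right) = -2 - 5066 = -5068$)
$T = 832$ ($T = \left(-8\right) \left(-104\right) = 832$)
$a - T = -5068 - 832 = -5900$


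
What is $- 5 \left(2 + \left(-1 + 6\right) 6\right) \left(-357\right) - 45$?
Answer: $57075$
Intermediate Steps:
$- 5 \left(2 + \left(-1 + 6\right) 6\right) \left(-357\right) - 45 = - 5 \left(2 + 5 \cdot 6\right) \left(-357\right) - 45 = - 5 \left(2 + 30\right) \left(-357\right) - 45 = \left(-5\right) 32 \left(-357\right) - 45 = \left(-160\right) \left(-357\right) - 45 = 57120 - 45 = 57075$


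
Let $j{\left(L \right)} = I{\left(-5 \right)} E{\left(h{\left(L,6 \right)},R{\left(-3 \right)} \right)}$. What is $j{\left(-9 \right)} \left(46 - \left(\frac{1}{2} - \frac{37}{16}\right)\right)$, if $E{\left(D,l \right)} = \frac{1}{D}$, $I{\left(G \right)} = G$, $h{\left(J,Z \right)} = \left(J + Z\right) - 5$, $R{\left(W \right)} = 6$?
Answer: $\frac{3825}{128} \approx 29.883$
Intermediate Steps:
$h{\left(J,Z \right)} = -5 + J + Z$
$j{\left(L \right)} = - \frac{5}{1 + L}$ ($j{\left(L \right)} = - \frac{5}{-5 + L + 6} = - \frac{5}{1 + L}$)
$j{\left(-9 \right)} \left(46 - \left(\frac{1}{2} - \frac{37}{16}\right)\right) = - \frac{5}{1 - 9} \left(46 - \left(\frac{1}{2} - \frac{37}{16}\right)\right) = - \frac{5}{-8} \left(46 - - \frac{29}{16}\right) = \left(-5\right) \left(- \frac{1}{8}\right) \left(46 + \left(\frac{37}{16} - \frac{1}{2}\right)\right) = \frac{5 \left(46 + \frac{29}{16}\right)}{8} = \frac{5}{8} \cdot \frac{765}{16} = \frac{3825}{128}$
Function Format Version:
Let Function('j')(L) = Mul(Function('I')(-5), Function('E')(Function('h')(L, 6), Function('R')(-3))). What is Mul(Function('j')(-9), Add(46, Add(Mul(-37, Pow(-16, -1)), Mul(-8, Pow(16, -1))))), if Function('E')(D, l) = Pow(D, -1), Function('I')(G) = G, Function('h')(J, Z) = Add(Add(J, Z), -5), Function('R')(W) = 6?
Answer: Rational(3825, 128) ≈ 29.883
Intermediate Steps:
Function('h')(J, Z) = Add(-5, J, Z)
Function('j')(L) = Mul(-5, Pow(Add(1, L), -1)) (Function('j')(L) = Mul(-5, Pow(Add(-5, L, 6), -1)) = Mul(-5, Pow(Add(1, L), -1)))
Mul(Function('j')(-9), Add(46, Add(Mul(-37, Pow(-16, -1)), Mul(-8, Pow(16, -1))))) = Mul(Mul(-5, Pow(Add(1, -9), -1)), Add(46, Add(Mul(-37, Pow(-16, -1)), Mul(-8, Pow(16, -1))))) = Mul(Mul(-5, Pow(-8, -1)), Add(46, Add(Mul(-37, Rational(-1, 16)), Mul(-8, Rational(1, 16))))) = Mul(Mul(-5, Rational(-1, 8)), Add(46, Add(Rational(37, 16), Rational(-1, 2)))) = Mul(Rational(5, 8), Add(46, Rational(29, 16))) = Mul(Rational(5, 8), Rational(765, 16)) = Rational(3825, 128)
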